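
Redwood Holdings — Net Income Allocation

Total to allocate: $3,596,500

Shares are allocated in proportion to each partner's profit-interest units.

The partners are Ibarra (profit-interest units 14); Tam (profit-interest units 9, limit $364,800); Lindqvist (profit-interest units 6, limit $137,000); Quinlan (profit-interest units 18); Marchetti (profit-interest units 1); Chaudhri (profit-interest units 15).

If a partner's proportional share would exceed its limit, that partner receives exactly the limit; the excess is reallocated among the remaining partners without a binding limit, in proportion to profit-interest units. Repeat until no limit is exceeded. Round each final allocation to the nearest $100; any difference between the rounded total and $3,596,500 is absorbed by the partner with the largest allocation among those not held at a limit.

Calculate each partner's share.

Ibarra: $902,600 | Tam: $364,800 | Lindqvist: $137,000 | Quinlan: $1,160,500 | Marchetti: $64,500 | Chaudhri: $967,100

Sum of profit-interest units: 63.
Unconstrained shares: Ibarra 799,222.22; Tam 513,785.71; Lindqvist 342,523.81; Quinlan 1,027,571.43; Marchetti 57,087.30; Chaudhri 856,309.52.
Cap binds for Tam ($364,800), Lindqvist ($137,000); remaining pool $3,094,700 reallocated over remaining profit-interest units 48.
Remaining shares: Ibarra 902,620.83 → $902,600; Quinlan 1,160,512.50 → $1,160,500; Marchetti 64,472.92 → $64,500; Chaudhri 967,093.75 → $967,100.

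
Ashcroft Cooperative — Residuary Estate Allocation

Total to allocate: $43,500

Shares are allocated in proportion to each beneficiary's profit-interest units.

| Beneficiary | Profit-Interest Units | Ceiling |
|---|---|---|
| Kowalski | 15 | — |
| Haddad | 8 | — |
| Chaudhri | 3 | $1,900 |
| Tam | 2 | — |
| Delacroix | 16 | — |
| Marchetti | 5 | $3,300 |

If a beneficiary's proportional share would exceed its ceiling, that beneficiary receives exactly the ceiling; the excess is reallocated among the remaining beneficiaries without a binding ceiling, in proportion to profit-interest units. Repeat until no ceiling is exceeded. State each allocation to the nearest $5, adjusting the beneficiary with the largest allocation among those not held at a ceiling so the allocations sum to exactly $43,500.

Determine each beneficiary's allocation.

Kowalski: $14,010 · Haddad: $7,475 · Chaudhri: $1,900 · Tam: $1,870 · Delacroix: $14,945 · Marchetti: $3,300

Profit-interest units total: 49.
Unconstrained shares: Kowalski 13,316.33; Haddad 7,102.04; Chaudhri 2,663.27; Tam 1,775.51; Delacroix 14,204.08; Marchetti 4,438.78.
Capped: Chaudhri ($1,900), Marchetti ($3,300); remaining pool $38,300 reallocated over remaining profit-interest units 41.
Redistributed shares: Kowalski 14,012.20 → $14,010; Haddad 7,473.17 → $7,475; Tam 1,868.29 → $1,870; Delacroix 14,946.34 → $14,945.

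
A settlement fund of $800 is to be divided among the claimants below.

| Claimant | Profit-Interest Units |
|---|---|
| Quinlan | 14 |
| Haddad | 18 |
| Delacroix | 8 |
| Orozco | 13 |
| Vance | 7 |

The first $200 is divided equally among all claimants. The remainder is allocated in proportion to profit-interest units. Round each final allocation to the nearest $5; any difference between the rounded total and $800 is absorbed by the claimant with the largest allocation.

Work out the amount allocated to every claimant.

Quinlan: $180 · Haddad: $220 · Delacroix: $120 · Orozco: $170 · Vance: $110

$200 shared equally gives $40 per claimant.
Remainder $600 by profit-interest units (total 60): Quinlan 140.00 → $140; Haddad 180.00 → $180; Delacroix 80.00 → $80; Orozco 130.00 → $130; Vance 70.00 → $70.
Totals: Quinlan $40 + $140 = $180; Haddad $40 + $180 = $220; Delacroix $40 + $80 = $120; Orozco $40 + $130 = $170; Vance $40 + $70 = $110.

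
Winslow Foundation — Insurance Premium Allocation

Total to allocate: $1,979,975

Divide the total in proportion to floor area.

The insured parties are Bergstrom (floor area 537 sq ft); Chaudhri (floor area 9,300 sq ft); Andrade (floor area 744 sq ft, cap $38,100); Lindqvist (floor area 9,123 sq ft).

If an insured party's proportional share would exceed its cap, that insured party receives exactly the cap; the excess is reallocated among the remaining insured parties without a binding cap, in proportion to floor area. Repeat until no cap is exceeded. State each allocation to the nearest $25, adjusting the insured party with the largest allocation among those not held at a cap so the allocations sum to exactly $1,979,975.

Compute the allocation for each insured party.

Total floor area = 19,704.
Unconstrained shares: Bergstrom 53,960.95; Chaudhri 934,519.26; Andrade 74,761.54; Lindqvist 916,733.25.
Cap binds for Andrade ($38,100); balance $1,941,875 reallocated over remaining floor area 18,960.
Remaining shares: Bergstrom 54,999.31 → $55,000; Chaudhri 952,501.98 → $952,500; Lindqvist 934,373.71 → $934,375.

Bergstrom: $55,000 | Chaudhri: $952,500 | Andrade: $38,100 | Lindqvist: $934,375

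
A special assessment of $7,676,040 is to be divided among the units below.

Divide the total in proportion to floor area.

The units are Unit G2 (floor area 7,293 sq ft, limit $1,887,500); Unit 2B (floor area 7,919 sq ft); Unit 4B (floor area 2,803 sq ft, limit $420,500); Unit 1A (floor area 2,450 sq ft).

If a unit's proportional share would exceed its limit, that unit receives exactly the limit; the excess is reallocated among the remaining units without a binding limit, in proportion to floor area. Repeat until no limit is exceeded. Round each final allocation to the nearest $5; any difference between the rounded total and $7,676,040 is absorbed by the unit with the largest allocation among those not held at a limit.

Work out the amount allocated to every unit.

Total floor area = 20,465.
Unconstrained shares: Unit G2 2,735,468.35; Unit 2B 2,970,269.28; Unit 4B 1,051,353.05; Unit 1A 918,949.33.
Held at cap: Unit G2 ($1,887,500), Unit 4B ($420,500); remaining pool $5,368,040 reallocated over remaining floor area 10,369.
Shares after redistribution: Unit 2B 4,099,672.94 → $4,099,675; Unit 1A 1,268,367.06 → $1,268,365.

Unit G2: $1,887,500 · Unit 2B: $4,099,675 · Unit 4B: $420,500 · Unit 1A: $1,268,365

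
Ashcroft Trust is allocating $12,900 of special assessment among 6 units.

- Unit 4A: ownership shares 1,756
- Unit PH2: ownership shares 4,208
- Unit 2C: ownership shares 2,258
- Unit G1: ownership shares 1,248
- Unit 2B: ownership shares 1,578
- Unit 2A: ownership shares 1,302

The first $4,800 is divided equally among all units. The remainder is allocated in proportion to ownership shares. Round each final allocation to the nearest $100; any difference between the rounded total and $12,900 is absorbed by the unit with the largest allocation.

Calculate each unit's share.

Unit 4A: $2,000; Unit PH2: $3,500; Unit 2C: $2,300; Unit G1: $1,600; Unit 2B: $1,800; Unit 2A: $1,700

Equal tier: $4,800 ÷ 6 = $800 apiece.
Remainder $8,100 by ownership shares (total 12,350): Unit 4A 1,151.71 → $1,200; Unit PH2 2,759.90 → $2,800; Unit 2C 1,480.96 → $1,500; Unit G1 818.53 → $800; Unit 2B 1,034.96 → $1,000; Unit 2A 853.94 → $900.
Rounding difference −$100 on remainder applied to Unit PH2.
Totals: Unit 4A $800 + $1,200 = $2,000; Unit PH2 $800 + $2,700 = $3,500; Unit 2C $800 + $1,500 = $2,300; Unit G1 $800 + $800 = $1,600; Unit 2B $800 + $1,000 = $1,800; Unit 2A $800 + $900 = $1,700.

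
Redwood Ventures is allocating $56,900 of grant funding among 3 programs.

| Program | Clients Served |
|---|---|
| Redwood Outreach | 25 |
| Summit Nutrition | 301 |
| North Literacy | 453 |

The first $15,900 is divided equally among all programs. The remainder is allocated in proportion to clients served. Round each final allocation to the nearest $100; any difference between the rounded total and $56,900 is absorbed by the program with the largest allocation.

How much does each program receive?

Redwood Outreach: $6,600 | Summit Nutrition: $21,100 | North Literacy: $29,200

First tranche $15,900 split equally: $5,300 each.
Remainder $41,000 by clients served (total 779): Redwood Outreach 1,315.79 → $1,300; Summit Nutrition 15,842.11 → $15,800; North Literacy 23,842.11 → $23,800.
Rounding difference +$100 on remainder applied to North Literacy.
Totals: Redwood Outreach $5,300 + $1,300 = $6,600; Summit Nutrition $5,300 + $15,800 = $21,100; North Literacy $5,300 + $23,900 = $29,200.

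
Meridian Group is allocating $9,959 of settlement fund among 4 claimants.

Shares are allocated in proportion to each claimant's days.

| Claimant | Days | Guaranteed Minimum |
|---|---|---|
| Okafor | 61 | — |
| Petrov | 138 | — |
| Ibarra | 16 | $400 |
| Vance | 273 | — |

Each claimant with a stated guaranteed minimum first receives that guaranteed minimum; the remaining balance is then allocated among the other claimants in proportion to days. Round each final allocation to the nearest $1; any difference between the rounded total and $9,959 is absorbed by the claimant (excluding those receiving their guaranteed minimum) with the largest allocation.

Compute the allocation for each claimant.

Okafor: $1,235 · Petrov: $2,795 · Ibarra: $400 · Vance: $5,529

Minimums first: Ibarra $400. Residual $9,559.
Residual split over remaining days 472: Okafor 1,235.38 → $1,235; Petrov 2,794.79 → $2,795; Vance 5,528.83 → $5,529.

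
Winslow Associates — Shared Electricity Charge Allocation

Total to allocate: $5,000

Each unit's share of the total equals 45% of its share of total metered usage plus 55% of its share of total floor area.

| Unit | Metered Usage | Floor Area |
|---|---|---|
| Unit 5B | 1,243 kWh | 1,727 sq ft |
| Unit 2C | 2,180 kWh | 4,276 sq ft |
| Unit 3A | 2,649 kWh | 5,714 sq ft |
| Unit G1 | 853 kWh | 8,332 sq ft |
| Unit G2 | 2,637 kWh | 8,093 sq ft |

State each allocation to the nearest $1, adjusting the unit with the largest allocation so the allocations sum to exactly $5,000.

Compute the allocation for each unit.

Metered usage total 9,562; floor area total 28,142.
Blended shares (45% metered usage + 55% floor area): Unit 5B 0.0922; Unit 2C 0.1862; Unit 3A 0.2363; Unit G1 0.2030; Unit G2 0.2823.
Proportional shares: Unit 5B 461.25; Unit 2C 930.81; Unit 3A 1,181.69; Unit G1 1,014.91; Unit G2 1,411.34.
Rounded to nearest $1: Unit 5B $461; Unit 2C $931; Unit 3A $1,182; Unit G1 $1,015; Unit G2 $1,411. Sum = $5,000.
Rounded total matches; no reconciliation needed.

Unit 5B: $461 | Unit 2C: $931 | Unit 3A: $1,182 | Unit G1: $1,015 | Unit G2: $1,411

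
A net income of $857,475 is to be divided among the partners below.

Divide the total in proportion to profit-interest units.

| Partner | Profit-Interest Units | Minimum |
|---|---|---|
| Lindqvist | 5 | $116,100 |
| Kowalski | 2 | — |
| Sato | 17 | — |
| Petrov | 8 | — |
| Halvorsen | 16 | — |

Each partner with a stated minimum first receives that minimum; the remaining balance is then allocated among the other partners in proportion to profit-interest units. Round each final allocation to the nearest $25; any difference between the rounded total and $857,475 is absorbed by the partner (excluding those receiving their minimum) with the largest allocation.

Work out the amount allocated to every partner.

Lindqvist: $116,100 · Kowalski: $34,475 · Sato: $293,125 · Petrov: $137,925 · Halvorsen: $275,850

Guaranteed amounts: Lindqvist $116,100. Residual $741,375.
Residual split over remaining profit-interest units 43: Kowalski 34,482.56 → $34,475; Sato 293,101.74 → $293,100; Petrov 137,930.23 → $137,925; Halvorsen 275,860.47 → $275,850.
Rounding difference +$25 applied to Sato → $293,125.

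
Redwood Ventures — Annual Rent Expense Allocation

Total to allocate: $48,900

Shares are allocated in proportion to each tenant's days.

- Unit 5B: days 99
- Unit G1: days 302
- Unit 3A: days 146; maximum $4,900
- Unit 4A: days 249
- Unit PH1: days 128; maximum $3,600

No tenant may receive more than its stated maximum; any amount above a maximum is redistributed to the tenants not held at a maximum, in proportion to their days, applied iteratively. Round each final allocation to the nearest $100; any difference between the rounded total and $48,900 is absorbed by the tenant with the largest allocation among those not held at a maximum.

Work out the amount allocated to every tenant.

Unit 5B: $6,200 | Unit G1: $18,700 | Unit 3A: $4,900 | Unit 4A: $15,500 | Unit PH1: $3,600

Combined days = 924.
Proportional shares (ignoring caps): Unit 5B 5,239.29; Unit G1 15,982.47; Unit 3A 7,726.62; Unit 4A 13,177.60; Unit PH1 6,774.03.
Cap binds for Unit 3A ($4,900), Unit PH1 ($3,600); balance $40,400 reallocated over remaining days 650.
Shares after redistribution: Unit 5B 6,153.23 → $6,200; Unit G1 18,770.46 → $18,800; Unit 4A 15,476.31 → $15,500.
Rounding difference −$100 applied to Unit G1 → $18,700.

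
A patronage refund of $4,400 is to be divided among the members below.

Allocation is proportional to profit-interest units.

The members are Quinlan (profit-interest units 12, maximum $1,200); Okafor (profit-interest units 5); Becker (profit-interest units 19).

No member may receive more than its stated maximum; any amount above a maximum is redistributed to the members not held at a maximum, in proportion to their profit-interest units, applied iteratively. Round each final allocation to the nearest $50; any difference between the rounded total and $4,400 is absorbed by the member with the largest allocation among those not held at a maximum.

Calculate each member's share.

Quinlan: $1,200 | Okafor: $650 | Becker: $2,550

Sum of profit-interest units: 36.
Unconstrained shares: Quinlan 1,466.67; Okafor 611.11; Becker 2,322.22.
Held at cap: Quinlan ($1,200); balance $3,200 reallocated over remaining profit-interest units 24.
Redistributed shares: Okafor 666.67 → $650; Becker 2,533.33 → $2,550.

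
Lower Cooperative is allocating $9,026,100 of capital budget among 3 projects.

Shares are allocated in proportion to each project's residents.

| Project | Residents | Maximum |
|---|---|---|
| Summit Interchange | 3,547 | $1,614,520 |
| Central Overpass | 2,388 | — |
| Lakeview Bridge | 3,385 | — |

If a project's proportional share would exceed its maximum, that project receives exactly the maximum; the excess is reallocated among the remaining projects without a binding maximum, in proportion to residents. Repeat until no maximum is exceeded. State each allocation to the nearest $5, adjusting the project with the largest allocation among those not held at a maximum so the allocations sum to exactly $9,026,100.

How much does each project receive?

Summit Interchange: $1,614,520; Central Overpass: $3,065,800; Lakeview Bridge: $4,345,780

Total residents = 9,320.
Proportional shares (ignoring caps): Summit Interchange 3,435,147.71; Central Overpass 2,312,696.01; Lakeview Bridge 3,278,256.28.
Held at cap: Summit Interchange ($1,614,520); balance $7,411,580 reallocated over remaining residents 5,773.
Remaining shares: Central Overpass 3,065,798.21 → $3,065,800; Lakeview Bridge 4,345,781.79 → $4,345,780.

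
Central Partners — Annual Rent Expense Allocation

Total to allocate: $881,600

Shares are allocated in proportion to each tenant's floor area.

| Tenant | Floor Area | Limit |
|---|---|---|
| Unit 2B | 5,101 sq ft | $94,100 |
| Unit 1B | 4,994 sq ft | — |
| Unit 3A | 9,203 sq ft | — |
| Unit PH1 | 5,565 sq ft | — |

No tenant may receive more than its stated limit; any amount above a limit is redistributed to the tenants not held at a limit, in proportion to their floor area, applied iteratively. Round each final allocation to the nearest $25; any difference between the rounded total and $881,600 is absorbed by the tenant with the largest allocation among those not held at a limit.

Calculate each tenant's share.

Combined floor area = 24,863.
Proportional shares (ignoring caps): Unit 2B 180,872.85; Unit 1B 177,078.81; Unit 3A 326,322.84; Unit PH1 197,325.50.
Held at cap: Unit 2B ($94,100); balance $787,500 reallocated over remaining floor area 19,762.
Redistributed shares: Unit 1B 199,006.93 → $199,000; Unit 3A 366,732.24 → $366,725; Unit PH1 221,760.83 → $221,750.
Rounding difference +$25 applied to Unit 3A → $366,750.

Unit 2B: $94,100 · Unit 1B: $199,000 · Unit 3A: $366,750 · Unit PH1: $221,750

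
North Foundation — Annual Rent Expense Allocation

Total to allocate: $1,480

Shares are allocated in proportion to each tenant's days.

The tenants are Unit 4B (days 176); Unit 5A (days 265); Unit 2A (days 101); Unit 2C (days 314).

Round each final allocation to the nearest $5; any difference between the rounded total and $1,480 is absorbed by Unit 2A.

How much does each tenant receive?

Unit 4B: $305; Unit 5A: $460; Unit 2A: $170; Unit 2C: $545

Combined days = 856.
Pro-rata amounts: Unit 4B 176/856 × $1,480 = 304.30; Unit 5A 265/856 × $1,480 = 458.18; Unit 2A 101/856 × $1,480 = 174.63; Unit 2C 314/856 × $1,480 = 542.90.
Rounded to nearest $5: Unit 4B $305; Unit 5A $460; Unit 2A $175; Unit 2C $545. Sum = $1,485.
Difference $1,480 − $1,485 = −$5 applied to Unit 2A: Unit 2A becomes $170.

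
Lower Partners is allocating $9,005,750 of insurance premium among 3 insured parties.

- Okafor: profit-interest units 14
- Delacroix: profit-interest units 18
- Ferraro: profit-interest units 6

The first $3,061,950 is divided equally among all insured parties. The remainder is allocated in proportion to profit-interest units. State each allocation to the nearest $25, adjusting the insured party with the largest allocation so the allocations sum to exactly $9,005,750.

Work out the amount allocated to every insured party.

Equal tier: $3,061,950 ÷ 3 = $1,020,650 apiece.
Remainder $5,943,800 by profit-interest units (total 38): Okafor 2,189,821.05 → $2,189,825; Delacroix 2,815,484.21 → $2,815,475; Ferraro 938,494.74 → $938,500.
Totals: Okafor $1,020,650 + $2,189,825 = $3,210,475; Delacroix $1,020,650 + $2,815,475 = $3,836,125; Ferraro $1,020,650 + $938,500 = $1,959,150.

Okafor: $3,210,475; Delacroix: $3,836,125; Ferraro: $1,959,150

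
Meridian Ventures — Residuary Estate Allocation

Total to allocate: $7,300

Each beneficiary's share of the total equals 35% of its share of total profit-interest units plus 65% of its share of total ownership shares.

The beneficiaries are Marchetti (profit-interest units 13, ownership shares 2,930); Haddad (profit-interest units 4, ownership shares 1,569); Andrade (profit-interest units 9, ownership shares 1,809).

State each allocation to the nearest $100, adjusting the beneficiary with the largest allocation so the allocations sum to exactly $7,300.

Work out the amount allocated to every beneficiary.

Profit-interest units total 26; ownership shares total 6,308.
Blended shares (35% profit-interest units + 65% ownership shares): Marchetti 0.4769; Haddad 0.2155; Andrade 0.3076.
Unrounded shares: Marchetti 3,481.50; Haddad 1,573.31; Andrade 2,245.19.
After rounding ($100): Marchetti $3,500; Haddad $1,600; Andrade $2,200. Sum = $7,300.
No rounding difference to absorb.

Marchetti: $3,500 | Haddad: $1,600 | Andrade: $2,200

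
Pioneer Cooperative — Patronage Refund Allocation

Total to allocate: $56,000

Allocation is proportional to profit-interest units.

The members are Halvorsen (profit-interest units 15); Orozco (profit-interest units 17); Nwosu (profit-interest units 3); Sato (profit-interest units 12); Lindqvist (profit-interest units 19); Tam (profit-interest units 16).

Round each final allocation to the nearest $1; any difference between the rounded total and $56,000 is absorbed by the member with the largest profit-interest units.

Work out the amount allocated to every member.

Profit-interest units total: 82.
Unrounded shares: Halvorsen 15/82 × $56,000 = 10,243.90; Orozco 17/82 × $56,000 = 11,609.76; Nwosu 3/82 × $56,000 = 2,048.78; Sato 12/82 × $56,000 = 8,195.12; Lindqvist 19/82 × $56,000 = 12,975.61; Tam 16/82 × $56,000 = 10,926.83.
At nearest $1: Halvorsen $10,244; Orozco $11,610; Nwosu $2,049; Sato $8,195; Lindqvist $12,976; Tam $10,927. Sum = $56,001.
Difference $56,000 − $56,001 = −$1 applied to largest profit-interest units (Lindqvist): Lindqvist becomes $12,975.

Halvorsen: $10,244 · Orozco: $11,610 · Nwosu: $2,049 · Sato: $8,195 · Lindqvist: $12,975 · Tam: $10,927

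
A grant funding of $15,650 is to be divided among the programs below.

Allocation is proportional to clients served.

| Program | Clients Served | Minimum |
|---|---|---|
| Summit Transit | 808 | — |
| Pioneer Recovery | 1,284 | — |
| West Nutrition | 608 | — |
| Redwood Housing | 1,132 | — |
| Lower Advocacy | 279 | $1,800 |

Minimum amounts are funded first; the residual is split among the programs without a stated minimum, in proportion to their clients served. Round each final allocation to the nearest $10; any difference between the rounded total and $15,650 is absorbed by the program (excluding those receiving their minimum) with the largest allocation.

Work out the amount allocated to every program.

Guaranteed amounts: Lower Advocacy $1,800. Remaining pool $13,850.
Remaining pool split over remaining clients served 3,832: Summit Transit 2,920.35 → $2,920; Pioneer Recovery 4,640.76 → $4,640; West Nutrition 2,197.49 → $2,200; Redwood Housing 4,091.39 → $4,090.

Summit Transit: $2,920 | Pioneer Recovery: $4,640 | West Nutrition: $2,200 | Redwood Housing: $4,090 | Lower Advocacy: $1,800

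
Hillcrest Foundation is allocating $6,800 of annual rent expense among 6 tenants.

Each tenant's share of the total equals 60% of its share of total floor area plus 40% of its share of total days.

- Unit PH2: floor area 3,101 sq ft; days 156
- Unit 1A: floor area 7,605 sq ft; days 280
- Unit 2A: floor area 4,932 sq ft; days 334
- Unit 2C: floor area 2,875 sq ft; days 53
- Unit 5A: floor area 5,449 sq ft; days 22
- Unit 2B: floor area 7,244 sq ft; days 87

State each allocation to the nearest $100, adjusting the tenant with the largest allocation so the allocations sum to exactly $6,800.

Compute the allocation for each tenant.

Unit PH2: $900 · Unit 1A: $1,800 · Unit 2A: $1,600 · Unit 2C: $500 · Unit 5A: $800 · Unit 2B: $1,200

Totals — floor area 31,206, days 932.
Composite weights (60% floor area + 40% days): Unit PH2 0.1266; Unit 1A 0.2664; Unit 2A 0.2382; Unit 2C 0.0780; Unit 5A 0.1142; Unit 2B 0.1766.
Proportional shares: Unit PH2 860.72; Unit 1A 1,811.48; Unit 2A 1,619.59; Unit 2C 530.57; Unit 5A 776.63; Unit 2B 1,201.02.
After rounding ($100): Unit PH2 $900; Unit 1A $1,800; Unit 2A $1,600; Unit 2C $500; Unit 5A $800; Unit 2B $1,200. Sum = $6,800.
Sum already equals the total — no adjustment.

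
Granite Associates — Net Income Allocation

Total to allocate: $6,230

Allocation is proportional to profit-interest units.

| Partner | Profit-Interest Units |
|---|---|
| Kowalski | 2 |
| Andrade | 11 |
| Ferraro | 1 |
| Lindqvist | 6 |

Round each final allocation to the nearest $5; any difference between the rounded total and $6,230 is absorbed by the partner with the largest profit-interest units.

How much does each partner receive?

Kowalski: $625; Andrade: $3,425; Ferraro: $310; Lindqvist: $1,870

Sum of profit-interest units: 2 + 11 + 1 + 6 = 20.
Unrounded shares: Kowalski 623.00; Andrade 3,426.50; Ferraro 311.50; Lindqvist 1,869.00.
After rounding ($5): Kowalski $625; Andrade $3,425; Ferraro $310; Lindqvist $1,870. Sum = $6,230.
Rounded total matches; no reconciliation needed.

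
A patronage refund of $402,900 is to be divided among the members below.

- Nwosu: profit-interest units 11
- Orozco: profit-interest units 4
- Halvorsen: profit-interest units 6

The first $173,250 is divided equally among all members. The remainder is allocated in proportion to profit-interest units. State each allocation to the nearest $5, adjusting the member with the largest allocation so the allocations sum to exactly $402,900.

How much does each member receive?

Equal tier: $173,250 ÷ 3 = $57,750 apiece.
Remainder $229,650 by profit-interest units (total 21): Nwosu 120,292.86 → $120,295; Orozco 43,742.86 → $43,745; Halvorsen 65,614.29 → $65,615.
Rounding difference −$5 on remainder applied to Nwosu.
Totals: Nwosu $57,750 + $120,290 = $178,040; Orozco $57,750 + $43,745 = $101,495; Halvorsen $57,750 + $65,615 = $123,365.

Nwosu: $178,040 | Orozco: $101,495 | Halvorsen: $123,365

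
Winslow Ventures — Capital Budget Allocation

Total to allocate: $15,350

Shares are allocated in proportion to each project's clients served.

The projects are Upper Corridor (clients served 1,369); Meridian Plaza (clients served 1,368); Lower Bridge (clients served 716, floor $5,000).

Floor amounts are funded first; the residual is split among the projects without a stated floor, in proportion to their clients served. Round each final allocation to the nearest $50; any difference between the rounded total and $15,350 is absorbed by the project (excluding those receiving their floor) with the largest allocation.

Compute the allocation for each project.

Guaranteed amounts: Lower Bridge $5,000. Balance $10,350.
Balance split over remaining clients served 2,737: Upper Corridor 5,176.89 → $5,200; Meridian Plaza 5,173.11 → $5,150.

Upper Corridor: $5,200 · Meridian Plaza: $5,150 · Lower Bridge: $5,000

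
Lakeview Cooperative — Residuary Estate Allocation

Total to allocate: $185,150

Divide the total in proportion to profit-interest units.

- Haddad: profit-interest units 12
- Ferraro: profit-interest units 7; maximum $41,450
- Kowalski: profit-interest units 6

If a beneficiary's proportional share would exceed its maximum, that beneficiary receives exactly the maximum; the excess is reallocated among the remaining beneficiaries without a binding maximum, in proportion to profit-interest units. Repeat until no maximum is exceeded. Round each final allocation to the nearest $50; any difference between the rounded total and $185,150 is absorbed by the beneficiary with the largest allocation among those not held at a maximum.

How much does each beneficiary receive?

Haddad: $95,800; Ferraro: $41,450; Kowalski: $47,900

Total profit-interest units = 25.
Proportional shares (ignoring caps): Haddad 88,872.00; Ferraro 51,842.00; Kowalski 44,436.00.
Held at cap: Ferraro ($41,450); remaining pool $143,700 reallocated over remaining profit-interest units 18.
Shares after redistribution: Haddad 95,800.00 → $95,800; Kowalski 47,900.00 → $47,900.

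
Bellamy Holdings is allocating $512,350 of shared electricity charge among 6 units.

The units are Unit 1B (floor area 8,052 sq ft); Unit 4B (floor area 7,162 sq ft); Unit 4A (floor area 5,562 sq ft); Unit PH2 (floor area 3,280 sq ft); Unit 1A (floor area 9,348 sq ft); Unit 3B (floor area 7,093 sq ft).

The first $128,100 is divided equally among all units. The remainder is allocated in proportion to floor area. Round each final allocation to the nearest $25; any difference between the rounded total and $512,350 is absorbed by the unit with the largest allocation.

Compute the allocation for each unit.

$128,100 shared equally gives $21,350 per unit.
Remainder $384,250 by floor area (total 40,497): Unit 1B 76,400.25 → $76,400; Unit 4B 67,955.61 → $67,950; Unit 4A 52,774.24 → $52,775; Unit PH2 31,121.81 → $31,125; Unit 1A 88,697.16 → $88,700; Unit 3B 67,300.92 → $67,300.
Totals: Unit 1B $21,350 + $76,400 = $97,750; Unit 4B $21,350 + $67,950 = $89,300; Unit 4A $21,350 + $52,775 = $74,125; Unit PH2 $21,350 + $31,125 = $52,475; Unit 1A $21,350 + $88,700 = $110,050; Unit 3B $21,350 + $67,300 = $88,650.

Unit 1B: $97,750 · Unit 4B: $89,300 · Unit 4A: $74,125 · Unit PH2: $52,475 · Unit 1A: $110,050 · Unit 3B: $88,650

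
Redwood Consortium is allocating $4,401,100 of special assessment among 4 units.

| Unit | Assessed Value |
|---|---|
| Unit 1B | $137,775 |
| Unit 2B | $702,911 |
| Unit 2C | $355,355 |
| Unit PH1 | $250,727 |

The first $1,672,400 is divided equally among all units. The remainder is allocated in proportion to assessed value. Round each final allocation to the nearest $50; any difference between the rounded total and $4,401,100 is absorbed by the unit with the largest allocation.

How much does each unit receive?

First tranche $1,672,400 split equally: $418,100 each.
Remainder $2,728,700 by assessed value (total 1,446,768): Unit 1B 259,852.75 → $259,850; Unit 2B 1,325,736.57 → $1,325,750; Unit 2C 670,223.00 → $670,200; Unit PH1 472,887.68 → $472,900.
Totals: Unit 1B $418,100 + $259,850 = $677,950; Unit 2B $418,100 + $1,325,750 = $1,743,850; Unit 2C $418,100 + $670,200 = $1,088,300; Unit PH1 $418,100 + $472,900 = $891,000.

Unit 1B: $677,950 · Unit 2B: $1,743,850 · Unit 2C: $1,088,300 · Unit PH1: $891,000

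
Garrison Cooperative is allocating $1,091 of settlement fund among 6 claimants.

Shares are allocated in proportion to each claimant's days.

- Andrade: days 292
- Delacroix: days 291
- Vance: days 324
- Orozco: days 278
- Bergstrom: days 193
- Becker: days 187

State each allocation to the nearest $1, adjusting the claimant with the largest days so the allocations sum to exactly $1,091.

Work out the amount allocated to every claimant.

Andrade: $204 · Delacroix: $203 · Vance: $225 · Orozco: $194 · Bergstrom: $135 · Becker: $130

Days total: 292 + 291 + 324 + 278 + 193 + 187 = 1,565.
Unrounded shares: Andrade 203.56; Delacroix 202.86; Vance 225.87; Orozco 193.80; Bergstrom 134.55; Becker 130.36.
After rounding ($1): Andrade $204; Delacroix $203; Vance $226; Orozco $194; Bergstrom $135; Becker $130. Sum = $1,092.
Difference $1,091 − $1,092 = −$1 applied to largest days (Vance): Vance becomes $225.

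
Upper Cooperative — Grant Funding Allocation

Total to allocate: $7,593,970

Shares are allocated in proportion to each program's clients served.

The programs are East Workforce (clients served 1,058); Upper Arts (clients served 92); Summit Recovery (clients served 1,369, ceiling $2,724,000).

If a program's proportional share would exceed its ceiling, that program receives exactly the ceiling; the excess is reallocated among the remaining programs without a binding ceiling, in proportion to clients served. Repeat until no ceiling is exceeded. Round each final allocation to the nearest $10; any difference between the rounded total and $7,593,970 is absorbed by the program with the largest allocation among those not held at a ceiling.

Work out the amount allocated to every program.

East Workforce: $4,480,370 · Upper Arts: $389,600 · Summit Recovery: $2,724,000

Combined clients served = 2,519.
Proportional shares (ignoring caps): East Workforce 3,189,527.69; Upper Arts 277,350.23; Summit Recovery 4,127,092.07.
Held at cap: Summit Recovery ($2,724,000); balance $4,869,970 reallocated over remaining clients served 1,150.
Remaining shares: East Workforce 4,480,372.40 → $4,480,370; Upper Arts 389,597.60 → $389,600.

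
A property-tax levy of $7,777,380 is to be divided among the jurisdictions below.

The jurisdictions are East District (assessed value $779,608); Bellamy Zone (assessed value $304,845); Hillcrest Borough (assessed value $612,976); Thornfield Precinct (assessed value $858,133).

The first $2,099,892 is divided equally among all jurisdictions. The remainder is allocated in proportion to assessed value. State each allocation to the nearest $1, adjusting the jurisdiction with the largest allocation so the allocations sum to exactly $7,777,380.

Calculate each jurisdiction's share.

$2,099,892 shared equally gives $524,973 per jurisdiction.
Remainder $5,677,488 by assessed value (total 2,555,562): East District 1,731,992.83 → $1,731,993; Bellamy Zone 677,249.79 → $677,250; Hillcrest Borough 1,361,799.82 → $1,361,800; Thornfield Precinct 1,906,445.55 → $1,906,446.
Rounding difference −$1 on remainder applied to Thornfield Precinct.
Totals: East District $524,973 + $1,731,993 = $2,256,966; Bellamy Zone $524,973 + $677,250 = $1,202,223; Hillcrest Borough $524,973 + $1,361,800 = $1,886,773; Thornfield Precinct $524,973 + $1,906,445 = $2,431,418.

East District: $2,256,966 · Bellamy Zone: $1,202,223 · Hillcrest Borough: $1,886,773 · Thornfield Precinct: $2,431,418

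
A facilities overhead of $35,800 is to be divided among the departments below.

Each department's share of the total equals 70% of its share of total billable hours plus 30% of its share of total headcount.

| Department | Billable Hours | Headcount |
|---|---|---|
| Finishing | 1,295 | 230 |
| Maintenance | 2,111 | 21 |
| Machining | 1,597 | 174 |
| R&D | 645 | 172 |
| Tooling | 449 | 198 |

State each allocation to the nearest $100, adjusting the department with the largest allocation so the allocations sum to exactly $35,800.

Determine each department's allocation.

Billable hours total 6,097; headcount total 795.
Blended shares (70% billable hours + 30% headcount): Finishing 0.2355; Maintenance 0.2503; Machining 0.2490; R&D 0.1390; Tooling 0.1263.
Raw shares: Finishing 8,429.90; Maintenance 8,960.37; Machining 8,914.66; R&D 4,974.71; Tooling 4,520.36.
At nearest $100: Finishing $8,400; Maintenance $9,000; Machining $8,900; R&D $5,000; Tooling $4,500. Sum = $35,800.
Rounded total matches; no reconciliation needed.

Finishing: $8,400 · Maintenance: $9,000 · Machining: $8,900 · R&D: $5,000 · Tooling: $4,500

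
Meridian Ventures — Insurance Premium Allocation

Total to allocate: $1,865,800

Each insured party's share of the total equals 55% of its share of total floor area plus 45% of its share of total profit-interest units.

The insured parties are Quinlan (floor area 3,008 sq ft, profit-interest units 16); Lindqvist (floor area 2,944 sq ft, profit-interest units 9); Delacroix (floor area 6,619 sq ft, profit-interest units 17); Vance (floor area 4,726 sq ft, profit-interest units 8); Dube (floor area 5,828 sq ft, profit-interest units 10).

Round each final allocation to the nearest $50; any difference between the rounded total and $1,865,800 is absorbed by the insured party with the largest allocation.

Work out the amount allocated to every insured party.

Floor area total 23,125; profit-interest units total 60.
Blended shares (55% floor area + 45% profit-interest units): Quinlan 0.1915; Lindqvist 0.1375; Delacroix 0.2849; Vance 0.1724; Dube 0.2136.
Raw shares: Quinlan 357,378.36; Lindqvist 256,583.81; Delacroix 531,612.81; Vance 321,667.95; Dube 398,557.07.
At nearest $50: Quinlan $357,400; Lindqvist $256,600; Delacroix $531,600; Vance $321,650; Dube $398,550. Sum = $1,865,800.
Rounded total matches; no reconciliation needed.

Quinlan: $357,400; Lindqvist: $256,600; Delacroix: $531,600; Vance: $321,650; Dube: $398,550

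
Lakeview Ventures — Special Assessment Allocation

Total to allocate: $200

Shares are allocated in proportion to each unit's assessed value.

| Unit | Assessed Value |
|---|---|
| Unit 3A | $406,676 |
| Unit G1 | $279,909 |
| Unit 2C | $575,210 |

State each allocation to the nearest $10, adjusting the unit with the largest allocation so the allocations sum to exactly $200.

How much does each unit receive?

Unit 3A: $60 | Unit G1: $40 | Unit 2C: $100

Total assessed value = 1,261,795.
Proportional shares: Unit 3A 406,676/1,261,795 × $200 = 64.46; Unit G1 279,909/1,261,795 × $200 = 44.37; Unit 2C 575,210/1,261,795 × $200 = 91.17.
At nearest $10: Unit 3A $60; Unit G1 $40; Unit 2C $90. Sum = $190.
Difference $200 − $190 = +$10 applied to largest allocation (Unit 2C): Unit 2C becomes $100.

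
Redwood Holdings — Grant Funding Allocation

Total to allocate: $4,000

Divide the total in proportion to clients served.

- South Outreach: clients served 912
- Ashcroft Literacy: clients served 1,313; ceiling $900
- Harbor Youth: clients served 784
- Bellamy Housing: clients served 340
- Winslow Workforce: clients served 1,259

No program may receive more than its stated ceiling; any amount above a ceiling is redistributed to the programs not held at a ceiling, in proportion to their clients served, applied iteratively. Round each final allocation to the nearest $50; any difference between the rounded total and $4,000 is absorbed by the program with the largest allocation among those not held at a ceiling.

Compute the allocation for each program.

South Outreach: $850 · Ashcroft Literacy: $900 · Harbor Youth: $750 · Bellamy Housing: $300 · Winslow Workforce: $1,200

Sum of clients served: 4,608.
Unconstrained shares: South Outreach 791.67; Ashcroft Literacy 1,139.76; Harbor Youth 680.56; Bellamy Housing 295.14; Winslow Workforce 1,092.88.
Cap binds for Ashcroft Literacy ($900); remaining pool $3,100 reallocated over remaining clients served 3,295.
Shares after redistribution: South Outreach 858.03 → $850; Harbor Youth 737.60 → $750; Bellamy Housing 319.88 → $300; Winslow Workforce 1,184.49 → $1,200.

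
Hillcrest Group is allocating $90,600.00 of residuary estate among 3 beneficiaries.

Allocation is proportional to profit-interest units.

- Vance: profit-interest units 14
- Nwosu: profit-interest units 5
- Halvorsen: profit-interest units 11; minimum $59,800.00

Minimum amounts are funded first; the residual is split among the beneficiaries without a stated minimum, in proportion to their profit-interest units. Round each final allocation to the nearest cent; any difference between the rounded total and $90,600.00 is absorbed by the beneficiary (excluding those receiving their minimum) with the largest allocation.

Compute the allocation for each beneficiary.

Guaranteed amounts: Halvorsen $59,800.00. Residual $30,800.00.
Residual split over remaining profit-interest units 19: Vance 22,694.7368 → $22,694.74; Nwosu 8,105.2632 → $8,105.26.

Vance: $22,694.74; Nwosu: $8,105.26; Halvorsen: $59,800.00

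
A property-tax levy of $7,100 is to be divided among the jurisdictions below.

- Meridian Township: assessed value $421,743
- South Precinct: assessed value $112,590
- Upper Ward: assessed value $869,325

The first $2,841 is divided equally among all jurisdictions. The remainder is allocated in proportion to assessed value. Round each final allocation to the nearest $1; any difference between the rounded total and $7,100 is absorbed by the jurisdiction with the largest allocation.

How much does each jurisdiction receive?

First tranche $2,841 split equally: $947 each.
Remainder $4,259 by assessed value (total 1,403,658): Meridian Township 1,279.66 → $1,280; South Precinct 341.62 → $342; Upper Ward 2,637.72 → $2,638.
Rounding difference −$1 on remainder applied to Upper Ward.
Totals: Meridian Township $947 + $1,280 = $2,227; South Precinct $947 + $342 = $1,289; Upper Ward $947 + $2,637 = $3,584.

Meridian Township: $2,227; South Precinct: $1,289; Upper Ward: $3,584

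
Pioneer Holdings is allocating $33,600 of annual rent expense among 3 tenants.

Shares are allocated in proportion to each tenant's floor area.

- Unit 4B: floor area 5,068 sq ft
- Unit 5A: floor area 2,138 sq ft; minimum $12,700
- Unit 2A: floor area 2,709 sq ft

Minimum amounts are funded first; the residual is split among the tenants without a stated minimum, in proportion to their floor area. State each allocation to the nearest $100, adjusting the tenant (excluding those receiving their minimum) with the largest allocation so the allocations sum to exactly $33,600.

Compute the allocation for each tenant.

Unit 4B: $13,600 | Unit 5A: $12,700 | Unit 2A: $7,300

Minimums first: Unit 5A $12,700. Balance $20,900.
Balance split over remaining floor area 7,777: Unit 4B 13,619.80 → $13,600; Unit 2A 7,280.20 → $7,300.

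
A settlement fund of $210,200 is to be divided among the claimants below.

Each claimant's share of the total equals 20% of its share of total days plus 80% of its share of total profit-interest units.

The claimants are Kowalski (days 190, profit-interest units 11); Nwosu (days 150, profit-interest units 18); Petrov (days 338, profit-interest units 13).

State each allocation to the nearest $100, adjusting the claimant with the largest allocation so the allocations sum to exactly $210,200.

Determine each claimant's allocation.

Kowalski: $55,800; Nwosu: $81,400; Petrov: $73,000

Days total 678; profit-interest units total 42.
Composite weights (20% days + 80% profit-interest units): Kowalski 0.2656; Nwosu 0.3871; Petrov 0.3473.
Proportional shares: Kowalski 55,823.03; Nwosu 81,369.46; Petrov 73,007.52.
At nearest $100: Kowalski $55,800; Nwosu $81,400; Petrov $73,000. Sum = $210,200.
Rounded total matches; no reconciliation needed.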